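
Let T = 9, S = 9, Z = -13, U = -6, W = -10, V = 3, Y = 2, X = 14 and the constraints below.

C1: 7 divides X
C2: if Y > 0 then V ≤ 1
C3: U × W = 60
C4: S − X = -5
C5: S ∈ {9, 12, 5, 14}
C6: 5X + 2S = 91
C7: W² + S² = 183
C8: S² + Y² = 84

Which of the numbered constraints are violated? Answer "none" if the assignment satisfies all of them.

Constraints 2, 6, 7, and 8 do not hold.

C1: 14 / 7 = 2, so 7 divides 14  holds
C2: Y = 2 > 0, so we need V ≤ 1; but V = 3 > 1  fails
C3: U × W = -6 × (-10) = 60  holds
C4: S − X = 9 − 14 = -5  holds
C5: S = 9 is in {9, 12, 5, 14}  holds
C6: 5X + 2S = 5(14) + 2(9) = 88, not 91  fails
C7: W² + S² = (-10)² + 9² = 100 + 81 = 181, not 183  fails
C8: S² + Y² = 9² + 2² = 81 + 4 = 85, not 84  fails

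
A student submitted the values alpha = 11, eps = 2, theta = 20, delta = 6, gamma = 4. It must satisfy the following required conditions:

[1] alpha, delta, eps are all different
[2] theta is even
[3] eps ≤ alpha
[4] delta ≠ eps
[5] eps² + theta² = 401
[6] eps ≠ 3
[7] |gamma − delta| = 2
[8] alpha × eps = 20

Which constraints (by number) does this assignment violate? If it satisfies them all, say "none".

[1] values 11, 6, 2 are pairwise distinct — holds.
[2] theta = 20 is even — holds.
[3] eps = 2, alpha = 11; 2 ≤ 11 — holds.
[4] delta = 6, eps = 2; distinct — holds.
[5] eps² + theta² = 2² + 20² = 4 + 400 = 404, not 401 — does not hold.
[6] eps = 2, and 2 ≠ 3 — holds.
[7] |4 − 6| = 2 — holds.
[8] alpha × eps = 11 × 2 = 22, not 20 — does not hold.

Constraints 5 and 8 are violated.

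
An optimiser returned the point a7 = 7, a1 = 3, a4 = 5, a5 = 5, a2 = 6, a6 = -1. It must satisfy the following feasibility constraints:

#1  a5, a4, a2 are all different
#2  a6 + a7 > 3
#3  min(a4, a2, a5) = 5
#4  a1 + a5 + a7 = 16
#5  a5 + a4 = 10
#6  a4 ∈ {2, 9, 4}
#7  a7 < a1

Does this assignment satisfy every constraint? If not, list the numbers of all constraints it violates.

Constraints 1, 4, 6, and 7 do not hold.

#1 a5 = a4 = 5, not all different — violated.
#2 a6 + a7 = -1 + 7 = 6; 6 > 3 — OK.
#3 min(5, 6, 5) = 5 — OK.
#4 a1 + a5 + a7 = 3 + 5 + 7 = 15, not 16 — violated.
#5 a5 + a4 = 5 + 5 = 10 — OK.
#6 a4 = 5 is not in {2, 9, 4} — violated.
#7 a7 = 7, a1 = 3; 7 ≥ 3 (want <) — violated.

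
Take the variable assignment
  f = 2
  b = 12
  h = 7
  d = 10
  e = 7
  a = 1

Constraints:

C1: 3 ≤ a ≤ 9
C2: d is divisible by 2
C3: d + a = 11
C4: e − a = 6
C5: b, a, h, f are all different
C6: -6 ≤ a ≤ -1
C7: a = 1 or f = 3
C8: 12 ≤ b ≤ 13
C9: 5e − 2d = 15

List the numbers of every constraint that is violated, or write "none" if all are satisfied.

Violated: 1 and 6.

C1: a = 1 is outside [3, 9] — fails.
C2: 10 / 2 = 5, so 2 divides 10 — holds.
C3: d + a = 10 + 1 = 11 — holds.
C4: e − a = 7 − 1 = 6 — holds.
C5: values 12, 1, 7, 2 are pairwise distinct — holds.
C6: a = 1 is outside [-6, -1] — fails.
C7: a = 1 = 1 (first disjunct) — holds.
C8: b = 12 lies in [12, 13] — holds.
C9: 5e − 2d = 5(7) − 2(10) = 15 — holds.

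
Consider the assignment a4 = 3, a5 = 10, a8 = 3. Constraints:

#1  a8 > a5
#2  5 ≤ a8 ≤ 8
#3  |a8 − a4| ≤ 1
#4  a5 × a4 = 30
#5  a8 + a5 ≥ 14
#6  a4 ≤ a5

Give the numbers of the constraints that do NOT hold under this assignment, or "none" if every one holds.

No — constraints 1, 2, and 5 are not satisfied.

#1 a8 = 3, a5 = 10; 3 ≤ 10 (want >)  FAIL
#2 a8 = 3 is outside [5, 8]  FAIL
#3 |3 − 3| = 0; 0 ≤ 1  OK
#4 a5 × a4 = 10 × 3 = 30  OK
#5 a8 + a5 = 3 + 10 = 13; 13 < 14, bound 14 not met  FAIL
#6 a4 = 3, a5 = 10; 3 ≤ 10  OK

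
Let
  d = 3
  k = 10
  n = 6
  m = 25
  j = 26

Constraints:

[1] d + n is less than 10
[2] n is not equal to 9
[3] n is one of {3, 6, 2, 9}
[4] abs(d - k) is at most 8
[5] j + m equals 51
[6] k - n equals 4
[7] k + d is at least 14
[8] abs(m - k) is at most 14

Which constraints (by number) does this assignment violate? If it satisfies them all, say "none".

No — constraints 7 and 8 are not satisfied.

[1] d + n = 3 + 6 = 9; 9 < 10  OK
[2] n = 6, and 6 ≠ 9  OK
[3] n = 6 is in {3, 6, 2, 9}  OK
[4] abs(3 - 10) = 7; 7 ≤ 8  OK
[5] j + m = 26 + 25 = 51  OK
[6] k - n = 10 - 6 = 4  OK
[7] k + d = 10 + 3 = 13; 13 < 14, bound 14 not met  FAIL
[8] abs(25 - 10) = 15; 15 > 14, exceeds bound 14  FAIL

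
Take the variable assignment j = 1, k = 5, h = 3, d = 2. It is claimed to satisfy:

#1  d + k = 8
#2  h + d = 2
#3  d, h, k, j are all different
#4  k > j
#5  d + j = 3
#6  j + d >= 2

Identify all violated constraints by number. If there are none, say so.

#1 d + k = 2 + 5 = 7, not 8  false
#2 h + d = 3 + 2 = 5, not 2  false
#3 values 2, 3, 5, 1 are pairwise distinct  true
#4 k = 5, j = 1; 5 > 1  true
#5 d + j = 2 + 1 = 3  true
#6 j + d = 1 + 2 = 3; 3 ≥ 2  true

Violated: 1, 2.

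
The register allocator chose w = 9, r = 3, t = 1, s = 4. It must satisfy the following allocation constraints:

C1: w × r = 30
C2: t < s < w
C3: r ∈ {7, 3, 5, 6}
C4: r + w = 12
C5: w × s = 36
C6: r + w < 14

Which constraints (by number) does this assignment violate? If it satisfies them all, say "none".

No — constraint 1 is not satisfied.

C1: w × r = 9 × 3 = 27, not 30 — violated.
C2: values 1 < 4 < 9 — satisfied.
C3: r = 3 is in {7, 3, 5, 6} — satisfied.
C4: r + w = 3 + 9 = 12 — satisfied.
C5: w × s = 9 × 4 = 36 — satisfied.
C6: r + w = 3 + 9 = 12; 12 < 14 — satisfied.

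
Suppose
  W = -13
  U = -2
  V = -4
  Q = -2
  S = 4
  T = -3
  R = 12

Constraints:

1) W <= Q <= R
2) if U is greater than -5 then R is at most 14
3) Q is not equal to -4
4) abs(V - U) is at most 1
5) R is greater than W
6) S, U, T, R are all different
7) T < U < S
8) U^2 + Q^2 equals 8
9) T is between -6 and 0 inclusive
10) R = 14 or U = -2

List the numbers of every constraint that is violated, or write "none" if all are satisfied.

1) values -13 <= -2 <= 12  ✔
2) U = -2 > -5, so we need R ≤ 14; R = 12 ≤ 14  ✔
3) Q = -2, and -2 ≠ -4  ✔
4) abs(-4 - (-2)) = 2; 2 > 1, exceeds bound 1  ✘
5) R = 12, W = -13; 12 > -13  ✔
6) values 4, -2, -3, 12 are pairwise distinct  ✔
7) values -3 < -2 < 4  ✔
8) U^2 + Q^2 = (-2)^2 + (-2)^2 = 4 + 4 = 8  ✔
9) T = -3 lies in [-6, 0]  ✔
10) R = 12 ≠ 14, but U = -2 = -2 (second disjunct)  ✔

No — constraint 4 is not satisfied.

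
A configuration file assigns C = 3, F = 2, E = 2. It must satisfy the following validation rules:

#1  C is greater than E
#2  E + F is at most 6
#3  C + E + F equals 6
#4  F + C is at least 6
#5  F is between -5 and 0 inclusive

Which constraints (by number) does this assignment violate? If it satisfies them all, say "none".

Constraints 3, 4, and 5 do not hold.

#1 C = 3, E = 2; 3 > 2  OK
#2 E + F = 2 + 2 = 4; 4 ≤ 6  OK
#3 C + E + F = 3 + 2 + 2 = 7, not 6  FAIL
#4 F + C = 2 + 3 = 5; 5 < 6, bound 6 not met  FAIL
#5 F = 2 is outside [-5, 0]  FAIL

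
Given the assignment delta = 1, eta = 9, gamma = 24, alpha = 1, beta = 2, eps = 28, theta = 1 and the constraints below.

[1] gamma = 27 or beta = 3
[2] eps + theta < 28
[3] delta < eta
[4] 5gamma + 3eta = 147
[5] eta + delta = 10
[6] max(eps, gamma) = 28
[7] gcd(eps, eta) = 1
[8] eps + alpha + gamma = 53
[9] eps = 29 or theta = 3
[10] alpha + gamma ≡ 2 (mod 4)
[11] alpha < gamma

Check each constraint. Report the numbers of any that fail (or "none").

No — constraints 1, 2, 9, and 10 are not satisfied.

[1] gamma = 24 ≠ 27 and beta = 2 ≠ 3; both disjuncts false  fails
[2] eps + theta = 28 + 1 = 29; 29 ≥ 28, bound 28 not met  fails
[3] delta = 1, eta = 9; 1 < 9  holds
[4] 5gamma + 3eta = 5(24) + 3(9) = 147  holds
[5] eta + delta = 9 + 1 = 10  holds
[6] max(28, 24) = 28  holds
[7] gcd(28, 9) = 1  holds
[8] eps + alpha + gamma = 28 + 1 + 24 = 53  holds
[9] eps = 28 ≠ 29 and theta = 1 ≠ 3; both disjuncts false  fails
[10] alpha + gamma = 25; 25 mod 4 = 1, not 2  fails
[11] alpha = 1, gamma = 24; 1 < 24  holds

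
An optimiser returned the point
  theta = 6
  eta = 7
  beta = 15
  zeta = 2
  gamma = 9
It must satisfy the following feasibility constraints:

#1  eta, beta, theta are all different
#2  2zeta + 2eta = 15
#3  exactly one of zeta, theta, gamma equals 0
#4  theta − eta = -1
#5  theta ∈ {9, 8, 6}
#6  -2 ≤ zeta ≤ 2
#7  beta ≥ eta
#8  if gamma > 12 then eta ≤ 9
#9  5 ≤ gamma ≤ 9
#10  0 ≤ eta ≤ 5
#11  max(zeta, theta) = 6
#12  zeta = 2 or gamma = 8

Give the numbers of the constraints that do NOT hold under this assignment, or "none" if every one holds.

The assignment fails constraints 2, 3, and 10.

#1 values 7, 15, 6 are pairwise distinct  ✔
#2 2zeta + 2eta = 2(2) + 2(7) = 18, not 15  ✘
#3 zeta=2, theta=6, gamma=9; 0 of them equal 0, not exactly one  ✘
#4 theta − eta = 6 − 7 = -1  ✔
#5 theta = 6 is in {9, 8, 6}  ✔
#6 zeta = 2 lies in [-2, 2]  ✔
#7 beta = 15, eta = 7; 15 ≥ 7  ✔
#8 gamma = 9, not > 12; antecedent false, conditional vacuously true  ✔
#9 gamma = 9 lies in [5, 9]  ✔
#10 eta = 7 is outside [0, 5]  ✘
#11 max(2, 6) = 6  ✔
#12 zeta = 2 = 2 (first disjunct)  ✔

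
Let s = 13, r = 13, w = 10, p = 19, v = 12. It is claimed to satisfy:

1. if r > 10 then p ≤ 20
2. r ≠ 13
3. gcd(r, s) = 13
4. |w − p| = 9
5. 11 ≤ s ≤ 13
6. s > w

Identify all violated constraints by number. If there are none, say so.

1. r = 13 > 10, so we need p ≤ 20; p = 19 ≤ 20 — holds.
2. r = 13, but 13 is required to differ — fails.
3. gcd(13, 13) = 13 — holds.
4. |10 − 19| = 9 — holds.
5. s = 13 lies in [11, 13] — holds.
6. s = 13, w = 10; 13 > 10 — holds.

Constraint 2 is violated.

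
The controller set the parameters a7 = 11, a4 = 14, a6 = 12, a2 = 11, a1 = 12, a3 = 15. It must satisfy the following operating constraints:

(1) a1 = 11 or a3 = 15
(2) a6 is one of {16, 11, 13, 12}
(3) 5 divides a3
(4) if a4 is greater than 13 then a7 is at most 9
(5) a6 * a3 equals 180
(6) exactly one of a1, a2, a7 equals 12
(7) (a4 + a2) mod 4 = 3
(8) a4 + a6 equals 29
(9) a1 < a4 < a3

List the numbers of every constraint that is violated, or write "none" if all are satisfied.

No — constraints 4, 7, and 8 are not satisfied.

(1) a1 = 12 ≠ 11, but a3 = 15 = 15 (second disjunct)  ✔
(2) a6 = 12 is in {16, 11, 13, 12}  ✔
(3) 15 / 5 = 3, so 5 divides 15  ✔
(4) a4 = 14 > 13, so we need a7 ≤ 9; but a7 = 11 > 9  ✘
(5) a6 * a3 = 12 * 15 = 180  ✔
(6) a1=12, a2=11, a7=11; 1 of them equals 12  ✔
(7) a4 + a2 = 25; 25 mod 4 = 1, not 3  ✘
(8) a4 + a6 = 14 + 12 = 26, not 29  ✘
(9) values 12 < 14 < 15  ✔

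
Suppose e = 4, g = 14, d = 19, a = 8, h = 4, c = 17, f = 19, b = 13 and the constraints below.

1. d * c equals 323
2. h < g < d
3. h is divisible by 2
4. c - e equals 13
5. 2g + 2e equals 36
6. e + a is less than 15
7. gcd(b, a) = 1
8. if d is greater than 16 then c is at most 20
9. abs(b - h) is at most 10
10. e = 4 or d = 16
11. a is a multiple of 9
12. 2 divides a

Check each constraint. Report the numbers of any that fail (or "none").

1. d * c = 19 * 17 = 323 — OK.
2. values 4 < 14 < 19 — OK.
3. 4 / 2 = 2, so 2 divides 4 — OK.
4. c - e = 17 - 4 = 13 — OK.
5. 2g + 2e = 2(14) + 2(4) = 36 — OK.
6. e + a = 4 + 8 = 12; 12 < 15 — OK.
7. gcd(13, 8) = 1 — OK.
8. d = 19 > 16, so we need c ≤ 20; c = 17 ≤ 20 — OK.
9. abs(13 - 4) = 9; 9 ≤ 10 — OK.
10. e = 4 = 4 (first disjunct) — OK.
11. 8 = 9*0 + 8, so 9 does not divide 8 — violated.
12. 8 / 2 = 4, so 2 divides 8 — OK.

Constraint 11 is violated.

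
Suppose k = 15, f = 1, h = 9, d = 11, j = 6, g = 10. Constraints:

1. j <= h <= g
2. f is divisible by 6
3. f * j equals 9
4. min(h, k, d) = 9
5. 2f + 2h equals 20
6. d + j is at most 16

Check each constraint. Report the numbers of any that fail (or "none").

1. values 6 <= 9 <= 10 — OK.
2. 1 = 6*0 + 1, so 6 does not divide 1 — violated.
3. f * j = 1 * 6 = 6, not 9 — violated.
4. min(9, 15, 11) = 9 — OK.
5. 2f + 2h = 2(1) + 2(9) = 20 — OK.
6. d + j = 11 + 6 = 17; 17 > 16, bound 16 not met — violated.

The assignment fails constraints 2, 3, and 6.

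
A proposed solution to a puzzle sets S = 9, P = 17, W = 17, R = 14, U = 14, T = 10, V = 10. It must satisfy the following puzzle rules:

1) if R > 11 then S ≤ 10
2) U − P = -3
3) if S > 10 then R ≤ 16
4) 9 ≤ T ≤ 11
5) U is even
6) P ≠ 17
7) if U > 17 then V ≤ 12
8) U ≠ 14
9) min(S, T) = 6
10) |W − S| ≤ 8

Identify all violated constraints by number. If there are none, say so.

1) R = 14 > 11, so we need S ≤ 10; S = 9 ≤ 10  ✔
2) U − P = 14 − 17 = -3  ✔
3) S = 9, not > 10; antecedent false, conditional vacuously true  ✔
4) T = 10 lies in [9, 11]  ✔
5) U = 14 is even  ✔
6) P = 17, but 17 is required to differ  ✘
7) U = 14, not > 17; antecedent false, conditional vacuously true  ✔
8) U = 14, but 14 is required to differ  ✘
9) min(9, 10) = 9, not 6  ✘
10) |17 − 9| = 8; 8 ≤ 8  ✔

No — constraints 6, 8, and 9 are not satisfied.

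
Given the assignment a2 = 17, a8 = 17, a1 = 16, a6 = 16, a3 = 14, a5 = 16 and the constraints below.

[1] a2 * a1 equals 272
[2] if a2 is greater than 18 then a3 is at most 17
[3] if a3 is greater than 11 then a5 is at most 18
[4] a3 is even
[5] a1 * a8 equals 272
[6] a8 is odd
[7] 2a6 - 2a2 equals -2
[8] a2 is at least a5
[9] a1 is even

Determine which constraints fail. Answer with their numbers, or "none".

[1] a2 * a1 = 17 * 16 = 272 — OK.
[2] a2 = 17, not > 18; antecedent false, conditional vacuously true — OK.
[3] a3 = 14 > 11, so we need a5 ≤ 18; a5 = 16 ≤ 18 — OK.
[4] a3 = 14 is even — OK.
[5] a1 * a8 = 16 * 17 = 272 — OK.
[6] a8 = 17 is odd — OK.
[7] 2a6 - 2a2 = 2(16) - 2(17) = -2 — OK.
[8] a2 = 17, a5 = 16; 17 ≥ 16 — OK.
[9] a1 = 16 is even — OK.

The assignment satisfies every constraint.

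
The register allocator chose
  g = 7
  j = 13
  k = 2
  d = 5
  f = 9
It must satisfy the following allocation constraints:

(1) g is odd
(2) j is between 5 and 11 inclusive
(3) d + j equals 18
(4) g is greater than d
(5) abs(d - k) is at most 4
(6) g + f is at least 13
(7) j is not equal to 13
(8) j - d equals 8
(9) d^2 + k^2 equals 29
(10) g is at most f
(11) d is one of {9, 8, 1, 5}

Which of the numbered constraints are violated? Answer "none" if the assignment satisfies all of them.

Constraints 2, 7 do not hold.

(1) g = 7 is odd — OK.
(2) j = 13 is outside [5, 11] — violated.
(3) d + j = 5 + 13 = 18 — OK.
(4) g = 7, d = 5; 7 > 5 — OK.
(5) abs(5 - 2) = 3; 3 ≤ 4 — OK.
(6) g + f = 7 + 9 = 16; 16 ≥ 13 — OK.
(7) j = 13, but 13 is required to differ — violated.
(8) j - d = 13 - 5 = 8 — OK.
(9) d^2 + k^2 = 5^2 + 2^2 = 25 + 4 = 29 — OK.
(10) g = 7, f = 9; 7 ≤ 9 — OK.
(11) d = 5 is in {9, 8, 1, 5} — OK.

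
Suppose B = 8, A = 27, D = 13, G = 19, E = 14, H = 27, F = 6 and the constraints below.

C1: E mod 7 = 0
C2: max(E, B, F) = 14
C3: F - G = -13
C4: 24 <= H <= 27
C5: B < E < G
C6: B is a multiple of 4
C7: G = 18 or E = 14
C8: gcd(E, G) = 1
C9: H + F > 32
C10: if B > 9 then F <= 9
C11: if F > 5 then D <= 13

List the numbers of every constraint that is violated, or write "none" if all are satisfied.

All constraints are satisfied.

C1: 14 mod 7 = 0  true
C2: max(14, 8, 6) = 14  true
C3: F - G = 6 - 19 = -13  true
C4: H = 27 lies in [24, 27]  true
C5: values 8 < 14 < 19  true
C6: 8 / 4 = 2, so 4 divides 8  true
C7: G = 19 ≠ 18, but E = 14 = 14 (second disjunct)  true
C8: gcd(14, 19) = 1  true
C9: H + F = 27 + 6 = 33; 33 > 32  true
C10: B = 8, not > 9; antecedent false, conditional vacuously true  true
C11: F = 6 > 5, so we need D ≤ 13; D = 13 ≤ 13  true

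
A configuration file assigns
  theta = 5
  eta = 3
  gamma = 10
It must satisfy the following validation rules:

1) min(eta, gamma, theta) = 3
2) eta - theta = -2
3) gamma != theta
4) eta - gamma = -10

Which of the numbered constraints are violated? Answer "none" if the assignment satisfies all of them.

Violated: 4.

1) min(3, 10, 5) = 3  holds
2) eta - theta = 3 - 5 = -2  holds
3) gamma = 10, theta = 5; distinct  holds
4) eta - gamma = 3 - 10 = -7, not -10  fails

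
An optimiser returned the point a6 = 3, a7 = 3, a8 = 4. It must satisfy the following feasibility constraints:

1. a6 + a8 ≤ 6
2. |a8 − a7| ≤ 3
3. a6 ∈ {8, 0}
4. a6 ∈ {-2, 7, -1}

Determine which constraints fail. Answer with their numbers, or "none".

1. a6 + a8 = 3 + 4 = 7; 7 > 6, bound 6 not met — fails.
2. |4 − 3| = 1; 1 ≤ 3 — holds.
3. a6 = 3 is not in {8, 0} — fails.
4. a6 = 3 is not in {-2, 7, -1} — fails.

No — constraints 1, 3, and 4 are not satisfied.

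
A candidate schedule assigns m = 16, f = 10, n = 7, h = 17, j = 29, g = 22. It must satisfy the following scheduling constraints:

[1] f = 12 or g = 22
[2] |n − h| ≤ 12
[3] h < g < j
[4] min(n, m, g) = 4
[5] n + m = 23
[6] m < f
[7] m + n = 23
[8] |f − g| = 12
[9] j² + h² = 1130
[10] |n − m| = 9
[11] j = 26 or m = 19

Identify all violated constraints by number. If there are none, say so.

[1] f = 10 ≠ 12, but g = 22 = 22 (second disjunct) — satisfied.
[2] |7 − 17| = 10; 10 ≤ 12 — satisfied.
[3] values 17 < 22 < 29 — satisfied.
[4] min(7, 16, 22) = 7, not 4 — violated.
[5] n + m = 7 + 16 = 23 — satisfied.
[6] m = 16, f = 10; 16 ≥ 10 (want <) — violated.
[7] m + n = 16 + 7 = 23 — satisfied.
[8] |10 − 22| = 12 — satisfied.
[9] j² + h² = 29² + 17² = 841 + 289 = 1130 — satisfied.
[10] |7 − 16| = 9 — satisfied.
[11] j = 29 ≠ 26 and m = 16 ≠ 19; both disjuncts false — violated.

The assignment fails constraints 4, 6, and 11.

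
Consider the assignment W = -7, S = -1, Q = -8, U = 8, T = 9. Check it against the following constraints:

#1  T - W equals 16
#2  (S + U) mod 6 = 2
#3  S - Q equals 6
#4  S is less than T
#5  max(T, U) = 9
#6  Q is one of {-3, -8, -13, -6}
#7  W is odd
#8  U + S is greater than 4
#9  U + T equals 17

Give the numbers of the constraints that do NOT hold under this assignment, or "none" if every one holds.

The assignment fails constraints 2 and 3.

#1 T - W = 9 - (-7) = 16  true
#2 S + U = 7; 7 mod 6 = 1, not 2  false
#3 S - Q = -1 - (-8) = 7, not 6  false
#4 S = -1, T = 9; -1 < 9  true
#5 max(9, 8) = 9  true
#6 Q = -8 is in {-3, -8, -13, -6}  true
#7 W = -7 is odd  true
#8 U + S = 8 + (-1) = 7; 7 > 4  true
#9 U + T = 8 + 9 = 17  true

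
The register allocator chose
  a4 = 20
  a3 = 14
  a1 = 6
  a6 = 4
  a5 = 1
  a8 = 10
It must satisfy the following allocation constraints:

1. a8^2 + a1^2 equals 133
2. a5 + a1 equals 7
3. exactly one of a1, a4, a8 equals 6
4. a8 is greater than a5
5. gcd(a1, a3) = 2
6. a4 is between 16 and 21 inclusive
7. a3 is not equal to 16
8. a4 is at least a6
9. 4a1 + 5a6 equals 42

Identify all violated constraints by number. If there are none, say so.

1. a8^2 + a1^2 = 10^2 + 6^2 = 100 + 36 = 136, not 133 — fails.
2. a5 + a1 = 1 + 6 = 7 — holds.
3. a1=6, a4=20, a8=10; 1 of them equals 6 — holds.
4. a8 = 10, a5 = 1; 10 > 1 — holds.
5. gcd(6, 14) = 2 — holds.
6. a4 = 20 lies in [16, 21] — holds.
7. a3 = 14, and 14 ≠ 16 — holds.
8. a4 = 20, a6 = 4; 20 ≥ 4 — holds.
9. 4a1 + 5a6 = 4(6) + 5(4) = 44, not 42 — fails.

Violated: 1 and 9.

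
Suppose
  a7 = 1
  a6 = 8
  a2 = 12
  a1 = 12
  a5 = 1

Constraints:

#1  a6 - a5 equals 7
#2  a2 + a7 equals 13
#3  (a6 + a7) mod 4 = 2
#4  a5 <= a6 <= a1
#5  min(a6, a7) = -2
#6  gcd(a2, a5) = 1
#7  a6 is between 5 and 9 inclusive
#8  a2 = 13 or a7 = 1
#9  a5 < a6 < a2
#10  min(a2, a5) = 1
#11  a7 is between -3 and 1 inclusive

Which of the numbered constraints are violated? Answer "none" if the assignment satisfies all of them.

#1 a6 - a5 = 8 - 1 = 7  true
#2 a2 + a7 = 12 + 1 = 13  true
#3 a6 + a7 = 9; 9 mod 4 = 1, not 2  false
#4 values 1 <= 8 <= 12  true
#5 min(8, 1) = 1, not -2  false
#6 gcd(12, 1) = 1  true
#7 a6 = 8 lies in [5, 9]  true
#8 a2 = 12 ≠ 13, but a7 = 1 = 1 (second disjunct)  true
#9 values 1 < 8 < 12  true
#10 min(12, 1) = 1  true
#11 a7 = 1 lies in [-3, 1]  true

The assignment fails constraints 3, 5.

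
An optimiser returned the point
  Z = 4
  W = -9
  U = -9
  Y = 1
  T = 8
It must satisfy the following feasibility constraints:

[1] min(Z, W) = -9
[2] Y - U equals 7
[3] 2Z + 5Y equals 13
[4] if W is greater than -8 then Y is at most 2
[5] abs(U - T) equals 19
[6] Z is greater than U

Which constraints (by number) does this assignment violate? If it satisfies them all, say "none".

[1] min(4, -9) = -9 — OK.
[2] Y - U = 1 - (-9) = 10, not 7 — violated.
[3] 2Z + 5Y = 2(4) + 5(1) = 13 — OK.
[4] W = -9, not > -8; antecedent false, conditional vacuously true — OK.
[5] abs(-9 - 8) = 17, not 19 — violated.
[6] Z = 4, U = -9; 4 > -9 — OK.

Violated: 2 and 5.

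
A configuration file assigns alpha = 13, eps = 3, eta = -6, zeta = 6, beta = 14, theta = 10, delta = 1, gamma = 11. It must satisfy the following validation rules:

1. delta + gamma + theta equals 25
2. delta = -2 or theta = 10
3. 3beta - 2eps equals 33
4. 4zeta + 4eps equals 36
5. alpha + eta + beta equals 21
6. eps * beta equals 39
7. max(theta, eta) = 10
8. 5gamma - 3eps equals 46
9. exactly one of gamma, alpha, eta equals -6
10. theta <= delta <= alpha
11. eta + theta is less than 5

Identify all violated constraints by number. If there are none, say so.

Violated: 1, 3, 6, and 10.

1. delta + gamma + theta = 1 + 11 + 10 = 22, not 25 — fails.
2. delta = 1 ≠ -2, but theta = 10 = 10 (second disjunct) — holds.
3. 3beta - 2eps = 3(14) - 2(3) = 36, not 33 — fails.
4. 4zeta + 4eps = 4(6) + 4(3) = 36 — holds.
5. alpha + eta + beta = 13 + (-6) + 14 = 21 — holds.
6. eps * beta = 3 * 14 = 42, not 39 — fails.
7. max(10, -6) = 10 — holds.
8. 5gamma - 3eps = 5(11) - 3(3) = 46 — holds.
9. gamma=11, alpha=13, eta=-6; 1 of them equals -6 — holds.
10. values 10, 1, 13; theta = 10 is not <= delta = 1 — fails.
11. eta + theta = -6 + 10 = 4; 4 < 5 — holds.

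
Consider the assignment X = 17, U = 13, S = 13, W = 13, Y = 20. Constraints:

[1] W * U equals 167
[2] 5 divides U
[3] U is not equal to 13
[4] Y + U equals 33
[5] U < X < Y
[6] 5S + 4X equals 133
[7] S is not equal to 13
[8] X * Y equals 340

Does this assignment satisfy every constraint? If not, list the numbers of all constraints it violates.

[1] W * U = 13 * 13 = 169, not 167 — violated.
[2] 13 = 5*2 + 3, so 5 does not divide 13 — violated.
[3] U = 13, but 13 is required to differ — violated.
[4] Y + U = 20 + 13 = 33 — satisfied.
[5] values 13 < 17 < 20 — satisfied.
[6] 5S + 4X = 5(13) + 4(17) = 133 — satisfied.
[7] S = 13, but 13 is required to differ — violated.
[8] X * Y = 17 * 20 = 340 — satisfied.

Violated: 1, 2, 3, and 7.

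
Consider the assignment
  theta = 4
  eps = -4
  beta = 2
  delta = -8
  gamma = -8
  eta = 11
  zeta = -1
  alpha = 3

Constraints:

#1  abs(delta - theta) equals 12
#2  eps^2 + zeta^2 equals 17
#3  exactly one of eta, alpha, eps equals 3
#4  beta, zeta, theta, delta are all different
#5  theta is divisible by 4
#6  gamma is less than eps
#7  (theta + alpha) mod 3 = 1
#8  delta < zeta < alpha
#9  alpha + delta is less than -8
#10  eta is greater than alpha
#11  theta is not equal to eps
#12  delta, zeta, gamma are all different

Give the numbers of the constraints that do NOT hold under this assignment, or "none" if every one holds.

#1 abs(-8 - 4) = 12 — holds.
#2 eps^2 + zeta^2 = (-4)^2 + (-1)^2 = 16 + 1 = 17 — holds.
#3 eta=11, alpha=3, eps=-4; 1 of them equals 3 — holds.
#4 values 2, -1, 4, -8 are pairwise distinct — holds.
#5 4 / 4 = 1, so 4 divides 4 — holds.
#6 gamma = -8, eps = -4; -8 < -4 — holds.
#7 theta + alpha = 7; 7 mod 3 = 1 — holds.
#8 values -8 < -1 < 3 — holds.
#9 alpha + delta = 3 + (-8) = -5; -5 ≥ -8, bound -8 not met — does not hold.
#10 eta = 11, alpha = 3; 11 > 3 — holds.
#11 theta = 4, eps = -4; distinct — holds.
#12 delta = gamma = -8, not all different — does not hold.

Constraints 9 and 12 do not hold.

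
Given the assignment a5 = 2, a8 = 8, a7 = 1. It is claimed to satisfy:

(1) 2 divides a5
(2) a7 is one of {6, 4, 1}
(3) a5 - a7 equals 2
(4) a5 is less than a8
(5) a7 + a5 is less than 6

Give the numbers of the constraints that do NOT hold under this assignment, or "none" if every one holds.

The assignment fails constraint 3.

(1) 2 / 2 = 1, so 2 divides 2 — holds.
(2) a7 = 1 is in {6, 4, 1} — holds.
(3) a5 - a7 = 2 - 1 = 1, not 2 — does not hold.
(4) a5 = 2, a8 = 8; 2 < 8 — holds.
(5) a7 + a5 = 1 + 2 = 3; 3 < 6 — holds.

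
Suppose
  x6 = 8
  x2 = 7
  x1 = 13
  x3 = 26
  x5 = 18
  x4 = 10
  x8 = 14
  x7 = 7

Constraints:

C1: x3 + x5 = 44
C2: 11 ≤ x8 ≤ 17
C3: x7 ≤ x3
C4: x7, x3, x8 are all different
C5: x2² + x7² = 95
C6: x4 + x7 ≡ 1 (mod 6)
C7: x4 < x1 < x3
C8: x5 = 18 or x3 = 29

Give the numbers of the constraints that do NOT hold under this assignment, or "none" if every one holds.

Constraints 5 and 6 are violated.

C1: x3 + x5 = 26 + 18 = 44  ✔
C2: x8 = 14 lies in [11, 17]  ✔
C3: x7 = 7, x3 = 26; 7 ≤ 26  ✔
C4: values 7, 26, 14 are pairwise distinct  ✔
C5: x2² + x7² = 7² + 7² = 49 + 49 = 98, not 95  ✘
C6: x4 + x7 = 17; 17 mod 6 = 5, not 1  ✘
C7: values 10 < 13 < 26  ✔
C8: x5 = 18 = 18 (first disjunct)  ✔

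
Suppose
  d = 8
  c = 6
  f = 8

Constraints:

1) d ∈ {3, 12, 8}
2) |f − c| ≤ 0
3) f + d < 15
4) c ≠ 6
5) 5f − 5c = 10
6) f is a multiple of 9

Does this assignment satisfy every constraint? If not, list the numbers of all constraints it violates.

No — constraints 2, 3, 4, and 6 are not satisfied.

1) d = 8 is in {3, 12, 8}  ✔
2) |8 − 6| = 2; 2 > 0, exceeds bound 0  ✘
3) f + d = 8 + 8 = 16; 16 ≥ 15, bound 15 not met  ✘
4) c = 6, but 6 is required to differ  ✘
5) 5f − 5c = 5(8) − 5(6) = 10  ✔
6) 8 = 9×0 + 8, so 9 does not divide 8  ✘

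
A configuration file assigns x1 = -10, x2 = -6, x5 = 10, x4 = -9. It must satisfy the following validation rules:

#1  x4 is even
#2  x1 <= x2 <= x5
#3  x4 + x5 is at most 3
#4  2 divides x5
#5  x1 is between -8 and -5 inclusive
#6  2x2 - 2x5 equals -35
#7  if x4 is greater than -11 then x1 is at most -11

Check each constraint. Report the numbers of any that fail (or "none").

#1 x4 = -9 is odd — violated.
#2 values -10 <= -6 <= 10 — satisfied.
#3 x4 + x5 = -9 + 10 = 1; 1 ≤ 3 — satisfied.
#4 10 / 2 = 5, so 2 divides 10 — satisfied.
#5 x1 = -10 is outside [-8, -5] — violated.
#6 2x2 - 2x5 = 2(-6) - 2(10) = -32, not -35 — violated.
#7 x4 = -9 > -11, so we need x1 ≤ -11; but x1 = -10 > -11 — violated.

No — constraints 1, 5, 6, 7 are not satisfied.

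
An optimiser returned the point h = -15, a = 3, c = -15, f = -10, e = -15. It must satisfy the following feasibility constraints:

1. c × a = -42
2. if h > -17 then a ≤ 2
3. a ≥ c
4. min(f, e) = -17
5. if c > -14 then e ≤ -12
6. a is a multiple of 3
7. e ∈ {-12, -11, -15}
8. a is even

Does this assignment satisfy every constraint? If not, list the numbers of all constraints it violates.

1. c × a = -15 × 3 = -45, not -42 — violated.
2. h = -15 > -17, so we need a ≤ 2; but a = 3 > 2 — violated.
3. a = 3, c = -15; 3 ≥ -15 — satisfied.
4. min(-10, -15) = -15, not -17 — violated.
5. c = -15, not > -14; antecedent false, conditional vacuously true — satisfied.
6. 3 / 3 = 1, so 3 divides 3 — satisfied.
7. e = -15 is in {-12, -11, -15} — satisfied.
8. a = 3 is odd — violated.

The assignment fails constraints 1, 2, 4, and 8.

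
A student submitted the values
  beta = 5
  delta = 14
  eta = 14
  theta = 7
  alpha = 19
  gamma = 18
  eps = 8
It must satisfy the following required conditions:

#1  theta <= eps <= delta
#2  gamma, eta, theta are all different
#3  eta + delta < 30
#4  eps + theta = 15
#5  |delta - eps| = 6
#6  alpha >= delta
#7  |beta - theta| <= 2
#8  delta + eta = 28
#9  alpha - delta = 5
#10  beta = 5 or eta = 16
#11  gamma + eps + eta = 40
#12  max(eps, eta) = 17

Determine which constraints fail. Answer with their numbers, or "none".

#1 values 7 <= 8 <= 14 — holds.
#2 values 18, 14, 7 are pairwise distinct — holds.
#3 eta + delta = 14 + 14 = 28; 28 < 30 — holds.
#4 eps + theta = 8 + 7 = 15 — holds.
#5 |14 - 8| = 6 — holds.
#6 alpha = 19, delta = 14; 19 ≥ 14 — holds.
#7 |5 - 7| = 2; 2 ≤ 2 — holds.
#8 delta + eta = 14 + 14 = 28 — holds.
#9 alpha - delta = 19 - 14 = 5 — holds.
#10 beta = 5 = 5 (first disjunct) — holds.
#11 gamma + eps + eta = 18 + 8 + 14 = 40 — holds.
#12 max(8, 14) = 14, not 17 — does not hold.

Constraint 12 is violated.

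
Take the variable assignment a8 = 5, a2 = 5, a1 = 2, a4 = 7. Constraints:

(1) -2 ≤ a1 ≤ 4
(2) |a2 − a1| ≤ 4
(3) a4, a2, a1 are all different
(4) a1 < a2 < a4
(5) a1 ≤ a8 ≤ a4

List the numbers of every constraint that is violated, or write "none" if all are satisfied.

(1) a1 = 2 lies in [-2, 4] — holds.
(2) |5 − 2| = 3; 3 ≤ 4 — holds.
(3) values 7, 5, 2 are pairwise distinct — holds.
(4) values 2 < 5 < 7 — holds.
(5) values 2 ≤ 5 ≤ 7 — holds.

All constraints are satisfied.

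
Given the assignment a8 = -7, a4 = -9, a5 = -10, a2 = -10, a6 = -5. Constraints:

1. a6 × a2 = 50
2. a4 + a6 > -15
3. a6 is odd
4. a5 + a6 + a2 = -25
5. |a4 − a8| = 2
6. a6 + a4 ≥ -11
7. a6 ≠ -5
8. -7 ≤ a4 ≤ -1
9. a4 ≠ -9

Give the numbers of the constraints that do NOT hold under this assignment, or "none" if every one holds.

1. a6 × a2 = -5 × (-10) = 50 — holds.
2. a4 + a6 = -9 + (-5) = -14; -14 > -15 — holds.
3. a6 = -5 is odd — holds.
4. a5 + a6 + a2 = -10 + (-5) + (-10) = -25 — holds.
5. |-9 − (-7)| = 2 — holds.
6. a6 + a4 = -5 + (-9) = -14; -14 < -11, bound -11 not met — fails.
7. a6 = -5, but -5 is required to differ — fails.
8. a4 = -9 is outside [-7, -1] — fails.
9. a4 = -9, but -9 is required to differ — fails.

The assignment fails constraints 6, 7, 8, and 9.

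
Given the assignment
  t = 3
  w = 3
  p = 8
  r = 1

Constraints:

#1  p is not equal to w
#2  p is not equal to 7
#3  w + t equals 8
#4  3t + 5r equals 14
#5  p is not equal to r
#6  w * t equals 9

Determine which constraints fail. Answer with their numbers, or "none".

#1 p = 8, w = 3; distinct — satisfied.
#2 p = 8, and 8 ≠ 7 — satisfied.
#3 w + t = 3 + 3 = 6, not 8 — violated.
#4 3t + 5r = 3(3) + 5(1) = 14 — satisfied.
#5 p = 8, r = 1; distinct — satisfied.
#6 w * t = 3 * 3 = 9 — satisfied.

Constraint 3 is violated.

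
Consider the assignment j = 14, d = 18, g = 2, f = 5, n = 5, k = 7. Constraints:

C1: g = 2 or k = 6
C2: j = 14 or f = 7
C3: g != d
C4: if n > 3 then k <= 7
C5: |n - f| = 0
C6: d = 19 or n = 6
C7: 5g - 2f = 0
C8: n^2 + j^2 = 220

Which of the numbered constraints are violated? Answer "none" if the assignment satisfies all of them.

C1: g = 2 = 2 (first disjunct)  OK
C2: j = 14 = 14 (first disjunct)  OK
C3: g = 2, d = 18; distinct  OK
C4: n = 5 > 3, so we need k ≤ 7; k = 7 ≤ 7  OK
C5: |5 - 5| = 0  OK
C6: d = 18 ≠ 19 and n = 5 ≠ 6; both disjuncts false  FAIL
C7: 5g - 2f = 5(2) - 2(5) = 0  OK
C8: n^2 + j^2 = 5^2 + 14^2 = 25 + 196 = 221, not 220  FAIL

No — constraints 6 and 8 are not satisfied.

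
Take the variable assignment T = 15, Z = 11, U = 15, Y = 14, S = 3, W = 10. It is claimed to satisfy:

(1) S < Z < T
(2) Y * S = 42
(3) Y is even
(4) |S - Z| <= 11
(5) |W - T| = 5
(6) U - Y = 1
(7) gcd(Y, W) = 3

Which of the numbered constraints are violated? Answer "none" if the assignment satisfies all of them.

Violated: 7.

(1) values 3 < 11 < 15  OK
(2) Y * S = 14 * 3 = 42  OK
(3) Y = 14 is even  OK
(4) |3 - 11| = 8; 8 ≤ 11  OK
(5) |10 - 15| = 5  OK
(6) U - Y = 15 - 14 = 1  OK
(7) gcd(14, 10) = 2, not 3  FAIL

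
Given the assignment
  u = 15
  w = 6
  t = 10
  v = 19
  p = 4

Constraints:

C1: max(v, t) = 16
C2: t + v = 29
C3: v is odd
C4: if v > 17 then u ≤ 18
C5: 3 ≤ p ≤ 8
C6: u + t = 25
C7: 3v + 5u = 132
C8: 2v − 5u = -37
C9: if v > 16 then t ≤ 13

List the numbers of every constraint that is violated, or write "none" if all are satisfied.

No — constraint 1 is not satisfied.

C1: max(19, 10) = 19, not 16  fails
C2: t + v = 10 + 19 = 29  holds
C3: v = 19 is odd  holds
C4: v = 19 > 17, so we need u ≤ 18; u = 15 ≤ 18  holds
C5: p = 4 lies in [3, 8]  holds
C6: u + t = 15 + 10 = 25  holds
C7: 3v + 5u = 3(19) + 5(15) = 132  holds
C8: 2v − 5u = 2(19) − 5(15) = -37  holds
C9: v = 19 > 16, so we need t ≤ 13; t = 10 ≤ 13  holds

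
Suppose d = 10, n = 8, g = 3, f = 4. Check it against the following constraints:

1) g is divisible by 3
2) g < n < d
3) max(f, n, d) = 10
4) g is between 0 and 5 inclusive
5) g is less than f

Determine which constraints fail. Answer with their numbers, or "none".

Yes — all constraints hold.

1) 3 / 3 = 1, so 3 divides 3  ✓
2) values 3 < 8 < 10  ✓
3) max(4, 8, 10) = 10  ✓
4) g = 3 lies in [0, 5]  ✓
5) g = 3, f = 4; 3 < 4  ✓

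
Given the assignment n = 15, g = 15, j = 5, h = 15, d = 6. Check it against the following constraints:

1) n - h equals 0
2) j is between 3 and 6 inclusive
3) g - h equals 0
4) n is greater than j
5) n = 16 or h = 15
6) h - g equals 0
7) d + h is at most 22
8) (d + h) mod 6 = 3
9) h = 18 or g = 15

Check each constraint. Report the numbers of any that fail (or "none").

The assignment satisfies every constraint.

1) n - h = 15 - 15 = 0  true
2) j = 5 lies in [3, 6]  true
3) g - h = 15 - 15 = 0  true
4) n = 15, j = 5; 15 > 5  true
5) n = 15 ≠ 16, but h = 15 = 15 (second disjunct)  true
6) h - g = 15 - 15 = 0  true
7) d + h = 6 + 15 = 21; 21 ≤ 22  true
8) d + h = 21; 21 mod 6 = 3  true
9) h = 15 ≠ 18, but g = 15 = 15 (second disjunct)  true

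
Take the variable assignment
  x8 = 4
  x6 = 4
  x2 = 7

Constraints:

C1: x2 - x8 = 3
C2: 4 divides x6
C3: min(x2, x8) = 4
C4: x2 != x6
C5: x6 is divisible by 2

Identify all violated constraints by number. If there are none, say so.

C1: x2 - x8 = 7 - 4 = 3 — satisfied.
C2: 4 / 4 = 1, so 4 divides 4 — satisfied.
C3: min(7, 4) = 4 — satisfied.
C4: x2 = 7, x6 = 4; distinct — satisfied.
C5: 4 / 2 = 2, so 2 divides 4 — satisfied.

None — every constraint holds.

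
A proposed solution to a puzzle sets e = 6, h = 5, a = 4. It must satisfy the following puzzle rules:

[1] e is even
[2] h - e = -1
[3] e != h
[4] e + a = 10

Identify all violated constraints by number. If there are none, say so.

None — every constraint holds.

[1] e = 6 is even  ✔
[2] h - e = 5 - 6 = -1  ✔
[3] e = 6, h = 5; distinct  ✔
[4] e + a = 6 + 4 = 10  ✔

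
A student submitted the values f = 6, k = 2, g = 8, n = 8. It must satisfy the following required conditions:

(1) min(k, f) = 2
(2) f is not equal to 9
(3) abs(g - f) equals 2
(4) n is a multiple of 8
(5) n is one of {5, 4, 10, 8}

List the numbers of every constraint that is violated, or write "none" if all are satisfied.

All constraints are satisfied.

(1) min(2, 6) = 2 — OK.
(2) f = 6, and 6 ≠ 9 — OK.
(3) abs(8 - 6) = 2 — OK.
(4) 8 / 8 = 1, so 8 divides 8 — OK.
(5) n = 8 is in {5, 4, 10, 8} — OK.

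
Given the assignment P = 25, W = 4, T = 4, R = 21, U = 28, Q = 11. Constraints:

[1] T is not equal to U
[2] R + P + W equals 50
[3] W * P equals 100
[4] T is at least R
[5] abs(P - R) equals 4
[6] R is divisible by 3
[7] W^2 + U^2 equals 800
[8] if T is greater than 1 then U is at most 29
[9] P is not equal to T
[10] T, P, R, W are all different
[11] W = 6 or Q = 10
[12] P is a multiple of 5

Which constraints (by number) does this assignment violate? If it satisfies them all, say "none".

[1] T = 4, U = 28; distinct  holds
[2] R + P + W = 21 + 25 + 4 = 50  holds
[3] W * P = 4 * 25 = 100  holds
[4] T = 4, R = 21; 4 < 21 (want ≥)  fails
[5] abs(25 - 21) = 4  holds
[6] 21 / 3 = 7, so 3 divides 21  holds
[7] W^2 + U^2 = 4^2 + 28^2 = 16 + 784 = 800  holds
[8] T = 4 > 1, so we need U ≤ 29; U = 28 ≤ 29  holds
[9] P = 25, T = 4; distinct  holds
[10] T = W = 4, not all different  fails
[11] W = 4 ≠ 6 and Q = 11 ≠ 10; both disjuncts false  fails
[12] 25 / 5 = 5, so 5 divides 25  holds

Constraints 4, 10, 11 do not hold.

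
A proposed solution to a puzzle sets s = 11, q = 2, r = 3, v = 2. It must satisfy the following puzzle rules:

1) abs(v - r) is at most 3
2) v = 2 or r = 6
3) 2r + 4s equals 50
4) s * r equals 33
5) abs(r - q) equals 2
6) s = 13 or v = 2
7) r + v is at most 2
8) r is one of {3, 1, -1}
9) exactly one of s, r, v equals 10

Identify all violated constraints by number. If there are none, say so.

Constraints 5, 7, and 9 do not hold.

1) abs(2 - 3) = 1; 1 ≤ 3 — OK.
2) v = 2 = 2 (first disjunct) — OK.
3) 2r + 4s = 2(3) + 4(11) = 50 — OK.
4) s * r = 11 * 3 = 33 — OK.
5) abs(3 - 2) = 1, not 2 — violated.
6) s = 11 ≠ 13, but v = 2 = 2 (second disjunct) — OK.
7) r + v = 3 + 2 = 5; 5 > 2, bound 2 not met — violated.
8) r = 3 is in {3, 1, -1} — OK.
9) s=11, r=3, v=2; 0 of them equal 10, not exactly one — violated.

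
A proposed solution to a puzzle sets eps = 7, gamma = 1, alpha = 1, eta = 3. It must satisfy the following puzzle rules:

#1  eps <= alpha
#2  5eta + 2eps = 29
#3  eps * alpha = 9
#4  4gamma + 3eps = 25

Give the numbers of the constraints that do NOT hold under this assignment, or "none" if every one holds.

The assignment fails constraints 1 and 3.

#1 eps = 7, alpha = 1; 7 > 1 (want ≤)  FAIL
#2 5eta + 2eps = 5(3) + 2(7) = 29  OK
#3 eps * alpha = 7 * 1 = 7, not 9  FAIL
#4 4gamma + 3eps = 4(1) + 3(7) = 25  OK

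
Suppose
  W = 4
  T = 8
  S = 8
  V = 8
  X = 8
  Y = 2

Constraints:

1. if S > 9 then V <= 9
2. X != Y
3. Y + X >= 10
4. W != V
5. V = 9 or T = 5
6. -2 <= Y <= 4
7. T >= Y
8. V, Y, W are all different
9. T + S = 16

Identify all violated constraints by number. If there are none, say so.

1. S = 8, not > 9; antecedent false, conditional vacuously true — holds.
2. X = 8, Y = 2; distinct — holds.
3. Y + X = 2 + 8 = 10; 10 ≥ 10 — holds.
4. W = 4, V = 8; distinct — holds.
5. V = 8 ≠ 9 and T = 8 ≠ 5; both disjuncts false — fails.
6. Y = 2 lies in [-2, 4] — holds.
7. T = 8, Y = 2; 8 ≥ 2 — holds.
8. values 8, 2, 4 are pairwise distinct — holds.
9. T + S = 8 + 8 = 16 — holds.

The assignment fails constraint 5.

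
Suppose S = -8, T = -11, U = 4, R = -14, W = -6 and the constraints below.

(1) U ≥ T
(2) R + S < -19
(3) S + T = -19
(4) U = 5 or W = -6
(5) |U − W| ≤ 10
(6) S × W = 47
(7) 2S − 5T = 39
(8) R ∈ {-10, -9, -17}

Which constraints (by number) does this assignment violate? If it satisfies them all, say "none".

No — constraints 6 and 8 are not satisfied.

(1) U = 4, T = -11; 4 ≥ -11 — holds.
(2) R + S = -14 + (-8) = -22; -22 < -19 — holds.
(3) S + T = -8 + (-11) = -19 — holds.
(4) U = 4 ≠ 5, but W = -6 = -6 (second disjunct) — holds.
(5) |4 − (-6)| = 10; 10 ≤ 10 — holds.
(6) S × W = -8 × (-6) = 48, not 47 — does not hold.
(7) 2S − 5T = 2(-8) − 5(-11) = 39 — holds.
(8) R = -14 is not in {-10, -9, -17} — does not hold.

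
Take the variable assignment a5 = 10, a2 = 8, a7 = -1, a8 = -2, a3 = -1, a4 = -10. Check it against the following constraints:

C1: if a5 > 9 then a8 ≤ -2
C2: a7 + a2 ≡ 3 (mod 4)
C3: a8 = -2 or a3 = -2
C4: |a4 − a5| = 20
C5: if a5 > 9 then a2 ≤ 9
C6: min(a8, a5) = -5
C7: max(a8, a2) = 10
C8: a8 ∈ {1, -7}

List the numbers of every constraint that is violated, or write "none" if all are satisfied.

C1: a5 = 10 > 9, so we need a8 ≤ -2; a8 = -2 ≤ -2  ✔
C2: a7 + a2 = 7; 7 mod 4 = 3  ✔
C3: a8 = -2 = -2 (first disjunct)  ✔
C4: |-10 − 10| = 20  ✔
C5: a5 = 10 > 9, so we need a2 ≤ 9; a2 = 8 ≤ 9  ✔
C6: min(-2, 10) = -2, not -5  ✘
C7: max(-2, 8) = 8, not 10  ✘
C8: a8 = -2 is not in {1, -7}  ✘

No — constraints 6, 7, 8 are not satisfied.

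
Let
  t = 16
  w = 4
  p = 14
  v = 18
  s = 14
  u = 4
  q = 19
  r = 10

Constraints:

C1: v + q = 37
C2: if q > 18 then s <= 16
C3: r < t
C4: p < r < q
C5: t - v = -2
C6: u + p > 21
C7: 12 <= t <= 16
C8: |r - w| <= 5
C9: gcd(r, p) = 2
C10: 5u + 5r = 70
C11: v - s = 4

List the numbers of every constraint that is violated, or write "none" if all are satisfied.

The assignment fails constraints 4, 6, and 8.

C1: v + q = 18 + 19 = 37 — holds.
C2: q = 19 > 18, so we need s ≤ 16; s = 14 ≤ 16 — holds.
C3: r = 10, t = 16; 10 < 16 — holds.
C4: values 14, 10, 19; p = 14 is not < r = 10 — does not hold.
C5: t - v = 16 - 18 = -2 — holds.
C6: u + p = 4 + 14 = 18; 18 ≤ 21, bound 21 not met — does not hold.
C7: t = 16 lies in [12, 16] — holds.
C8: |10 - 4| = 6; 6 > 5, exceeds bound 5 — does not hold.
C9: gcd(10, 14) = 2 — holds.
C10: 5u + 5r = 5(4) + 5(10) = 70 — holds.
C11: v - s = 18 - 14 = 4 — holds.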